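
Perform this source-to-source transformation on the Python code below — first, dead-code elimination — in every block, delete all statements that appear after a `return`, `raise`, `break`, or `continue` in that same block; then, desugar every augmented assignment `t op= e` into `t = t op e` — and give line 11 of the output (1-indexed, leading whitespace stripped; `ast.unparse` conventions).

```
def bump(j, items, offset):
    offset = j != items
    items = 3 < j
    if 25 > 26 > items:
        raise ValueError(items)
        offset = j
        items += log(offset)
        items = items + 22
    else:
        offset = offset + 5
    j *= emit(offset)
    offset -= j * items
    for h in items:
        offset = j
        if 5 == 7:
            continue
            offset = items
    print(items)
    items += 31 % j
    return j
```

offset = j

Transformed code:
def bump(j, items, offset):
    offset = j != items
    items = 3 < j
    if 25 > 26 > items:
        raise ValueError(items)
    else:
        offset = offset + 5
    j = j * emit(offset)
    offset = offset - j * items
    for h in items:
        offset = j
        if 5 == 7:
            continue
    print(items)
    items = items + 31 % j
    return j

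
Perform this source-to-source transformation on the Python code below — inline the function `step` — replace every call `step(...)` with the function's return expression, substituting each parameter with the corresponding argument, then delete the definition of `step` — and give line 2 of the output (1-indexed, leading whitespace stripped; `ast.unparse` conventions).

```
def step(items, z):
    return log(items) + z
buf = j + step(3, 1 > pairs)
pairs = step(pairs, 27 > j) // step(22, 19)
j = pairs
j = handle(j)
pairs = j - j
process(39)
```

pairs = (log(pairs) + (27 > j)) // (log(22) + 19)

Transformed code:
buf = j + (log(3) + (1 > pairs))
pairs = (log(pairs) + (27 > j)) // (log(22) + 19)
j = pairs
j = handle(j)
pairs = j - j
process(39)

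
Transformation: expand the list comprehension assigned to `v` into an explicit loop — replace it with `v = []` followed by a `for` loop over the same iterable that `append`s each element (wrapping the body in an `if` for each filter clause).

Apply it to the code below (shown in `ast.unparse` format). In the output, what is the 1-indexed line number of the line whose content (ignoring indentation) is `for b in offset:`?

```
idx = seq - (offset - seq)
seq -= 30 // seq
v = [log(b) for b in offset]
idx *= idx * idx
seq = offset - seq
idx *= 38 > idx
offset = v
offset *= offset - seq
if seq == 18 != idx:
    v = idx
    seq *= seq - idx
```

4

Transformed code:
idx = seq - (offset - seq)
seq -= 30 // seq
v = []
for b in offset:
    v.append(log(b))
idx *= idx * idx
seq = offset - seq
idx *= 38 > idx
offset = v
offset *= offset - seq
if seq == 18 != idx:
    v = idx
    seq *= seq - idx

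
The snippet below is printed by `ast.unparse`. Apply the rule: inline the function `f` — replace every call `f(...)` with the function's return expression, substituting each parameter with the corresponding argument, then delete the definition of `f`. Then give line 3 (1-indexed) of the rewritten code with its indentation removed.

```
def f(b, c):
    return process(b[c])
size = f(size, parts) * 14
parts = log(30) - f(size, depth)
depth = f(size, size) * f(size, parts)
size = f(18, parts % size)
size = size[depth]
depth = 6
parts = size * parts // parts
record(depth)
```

Transformed code:
size = process(size[parts]) * 14
parts = log(30) - process(size[depth])
depth = process(size[size]) * process(size[parts])
size = process(18[parts % size])
size = size[depth]
depth = 6
parts = size * parts // parts
record(depth)

depth = process(size[size]) * process(size[parts])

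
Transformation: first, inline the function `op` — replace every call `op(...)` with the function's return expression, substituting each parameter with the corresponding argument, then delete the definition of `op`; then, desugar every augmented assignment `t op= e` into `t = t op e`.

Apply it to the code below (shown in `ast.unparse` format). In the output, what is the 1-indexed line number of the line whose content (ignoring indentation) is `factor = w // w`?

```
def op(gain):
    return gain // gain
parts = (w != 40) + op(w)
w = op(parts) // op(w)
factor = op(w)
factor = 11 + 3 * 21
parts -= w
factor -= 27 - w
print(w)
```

Transformed code:
parts = (w != 40) + w // w
w = parts // parts // (w // w)
factor = w // w
factor = 11 + 3 * 21
parts = parts - w
factor = factor - (27 - w)
print(w)

3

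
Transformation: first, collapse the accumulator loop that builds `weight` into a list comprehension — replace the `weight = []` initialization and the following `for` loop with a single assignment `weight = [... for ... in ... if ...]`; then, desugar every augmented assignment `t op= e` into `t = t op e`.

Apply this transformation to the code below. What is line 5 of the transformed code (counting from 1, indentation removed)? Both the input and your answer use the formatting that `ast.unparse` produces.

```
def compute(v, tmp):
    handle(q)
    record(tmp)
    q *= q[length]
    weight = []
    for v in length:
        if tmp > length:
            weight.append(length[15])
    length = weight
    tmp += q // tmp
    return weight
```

Transformed code:
def compute(v, tmp):
    handle(q)
    record(tmp)
    q = q * q[length]
    weight = [length[15] for v in length if tmp > length]
    length = weight
    tmp = tmp + q // tmp
    return weight

weight = [length[15] for v in length if tmp > length]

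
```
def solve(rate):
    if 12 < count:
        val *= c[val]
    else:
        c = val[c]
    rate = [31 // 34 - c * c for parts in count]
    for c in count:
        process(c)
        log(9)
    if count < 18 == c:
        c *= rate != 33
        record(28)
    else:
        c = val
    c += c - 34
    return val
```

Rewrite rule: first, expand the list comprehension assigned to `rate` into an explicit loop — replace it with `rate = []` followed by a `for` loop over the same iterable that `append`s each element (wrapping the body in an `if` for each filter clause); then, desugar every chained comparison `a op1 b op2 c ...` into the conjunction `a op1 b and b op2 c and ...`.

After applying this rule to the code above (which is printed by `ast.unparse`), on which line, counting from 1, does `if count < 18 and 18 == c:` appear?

Transformed code:
def solve(rate):
    if 12 < count:
        val *= c[val]
    else:
        c = val[c]
    rate = []
    for parts in count:
        rate.append(31 // 34 - c * c)
    for c in count:
        process(c)
        log(9)
    if count < 18 and 18 == c:
        c *= rate != 33
        record(28)
    else:
        c = val
    c += c - 34
    return val

12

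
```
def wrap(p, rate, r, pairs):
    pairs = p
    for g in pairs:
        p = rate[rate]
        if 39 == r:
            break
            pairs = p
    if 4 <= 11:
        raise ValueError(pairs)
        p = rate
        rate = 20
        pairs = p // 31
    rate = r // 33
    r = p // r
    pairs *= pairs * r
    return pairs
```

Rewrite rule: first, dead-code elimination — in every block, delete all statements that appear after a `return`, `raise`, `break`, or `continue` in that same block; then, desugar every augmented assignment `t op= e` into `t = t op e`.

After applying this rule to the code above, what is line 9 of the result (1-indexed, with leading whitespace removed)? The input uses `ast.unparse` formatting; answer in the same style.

Transformed code:
def wrap(p, rate, r, pairs):
    pairs = p
    for g in pairs:
        p = rate[rate]
        if 39 == r:
            break
    if 4 <= 11:
        raise ValueError(pairs)
    rate = r // 33
    r = p // r
    pairs = pairs * (pairs * r)
    return pairs

rate = r // 33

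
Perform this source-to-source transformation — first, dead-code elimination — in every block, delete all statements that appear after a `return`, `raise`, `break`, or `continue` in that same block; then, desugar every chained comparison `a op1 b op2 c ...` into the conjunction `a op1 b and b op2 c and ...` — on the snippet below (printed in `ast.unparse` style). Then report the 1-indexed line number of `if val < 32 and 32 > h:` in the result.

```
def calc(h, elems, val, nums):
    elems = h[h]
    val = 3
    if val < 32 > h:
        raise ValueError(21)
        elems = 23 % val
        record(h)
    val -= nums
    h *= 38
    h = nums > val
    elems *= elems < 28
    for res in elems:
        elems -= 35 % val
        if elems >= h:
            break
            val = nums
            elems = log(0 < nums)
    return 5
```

4

Transformed code:
def calc(h, elems, val, nums):
    elems = h[h]
    val = 3
    if val < 32 and 32 > h:
        raise ValueError(21)
    val -= nums
    h *= 38
    h = nums > val
    elems *= elems < 28
    for res in elems:
        elems -= 35 % val
        if elems >= h:
            break
    return 5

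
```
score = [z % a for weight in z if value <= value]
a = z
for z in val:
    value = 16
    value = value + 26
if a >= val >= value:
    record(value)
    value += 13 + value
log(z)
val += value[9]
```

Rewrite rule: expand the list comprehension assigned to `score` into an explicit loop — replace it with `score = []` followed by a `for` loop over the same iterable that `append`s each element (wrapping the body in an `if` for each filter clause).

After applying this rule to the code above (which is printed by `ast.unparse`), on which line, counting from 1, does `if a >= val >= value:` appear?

Transformed code:
score = []
for weight in z:
    if value <= value:
        score.append(z % a)
a = z
for z in val:
    value = 16
    value = value + 26
if a >= val >= value:
    record(value)
    value += 13 + value
log(z)
val += value[9]

9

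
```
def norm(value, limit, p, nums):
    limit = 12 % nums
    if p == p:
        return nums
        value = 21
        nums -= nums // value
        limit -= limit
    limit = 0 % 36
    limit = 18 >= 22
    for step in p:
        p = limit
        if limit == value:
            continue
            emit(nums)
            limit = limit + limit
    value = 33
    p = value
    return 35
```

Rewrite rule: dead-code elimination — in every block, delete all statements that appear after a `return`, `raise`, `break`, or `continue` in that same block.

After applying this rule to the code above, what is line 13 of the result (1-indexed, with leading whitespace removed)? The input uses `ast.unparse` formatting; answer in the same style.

return 35

Transformed code:
def norm(value, limit, p, nums):
    limit = 12 % nums
    if p == p:
        return nums
    limit = 0 % 36
    limit = 18 >= 22
    for step in p:
        p = limit
        if limit == value:
            continue
    value = 33
    p = value
    return 35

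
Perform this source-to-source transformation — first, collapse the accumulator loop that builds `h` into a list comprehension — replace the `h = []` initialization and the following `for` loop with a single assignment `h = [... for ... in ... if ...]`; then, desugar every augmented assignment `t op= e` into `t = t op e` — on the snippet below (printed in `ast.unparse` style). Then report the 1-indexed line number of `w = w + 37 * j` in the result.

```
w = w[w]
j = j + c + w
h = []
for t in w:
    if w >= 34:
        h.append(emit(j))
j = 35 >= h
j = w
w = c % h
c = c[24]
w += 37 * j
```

Transformed code:
w = w[w]
j = j + c + w
h = [emit(j) for t in w if w >= 34]
j = 35 >= h
j = w
w = c % h
c = c[24]
w = w + 37 * j

8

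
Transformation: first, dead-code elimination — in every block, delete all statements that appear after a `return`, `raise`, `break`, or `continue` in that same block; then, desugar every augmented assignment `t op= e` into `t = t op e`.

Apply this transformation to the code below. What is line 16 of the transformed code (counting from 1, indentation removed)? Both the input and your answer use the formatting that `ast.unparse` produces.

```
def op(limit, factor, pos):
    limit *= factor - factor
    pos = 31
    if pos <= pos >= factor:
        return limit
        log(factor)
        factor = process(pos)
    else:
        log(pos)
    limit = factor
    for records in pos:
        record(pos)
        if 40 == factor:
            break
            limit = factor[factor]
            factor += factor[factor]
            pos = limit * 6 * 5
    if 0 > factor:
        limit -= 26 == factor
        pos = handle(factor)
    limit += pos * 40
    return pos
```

limit = limit + pos * 40

Transformed code:
def op(limit, factor, pos):
    limit = limit * (factor - factor)
    pos = 31
    if pos <= pos >= factor:
        return limit
    else:
        log(pos)
    limit = factor
    for records in pos:
        record(pos)
        if 40 == factor:
            break
    if 0 > factor:
        limit = limit - (26 == factor)
        pos = handle(factor)
    limit = limit + pos * 40
    return pos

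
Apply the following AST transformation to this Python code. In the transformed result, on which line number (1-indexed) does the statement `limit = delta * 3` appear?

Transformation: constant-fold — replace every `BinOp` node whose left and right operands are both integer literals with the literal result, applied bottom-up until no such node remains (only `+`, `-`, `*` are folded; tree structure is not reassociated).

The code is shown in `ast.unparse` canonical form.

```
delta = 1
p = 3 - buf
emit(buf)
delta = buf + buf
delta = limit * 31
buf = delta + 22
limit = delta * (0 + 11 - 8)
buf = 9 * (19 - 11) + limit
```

Transformed code:
delta = 1
p = 3 - buf
emit(buf)
delta = buf + buf
delta = limit * 31
buf = delta + 22
limit = delta * 3
buf = 72 + limit

7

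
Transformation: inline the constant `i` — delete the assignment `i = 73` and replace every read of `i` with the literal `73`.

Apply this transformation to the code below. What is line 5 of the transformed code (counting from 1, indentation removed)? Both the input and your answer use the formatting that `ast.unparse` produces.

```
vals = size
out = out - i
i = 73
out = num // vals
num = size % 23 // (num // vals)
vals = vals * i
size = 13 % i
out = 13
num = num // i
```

vals = vals * 73

Transformed code:
vals = size
out = out - 73
out = num // vals
num = size % 23 // (num // vals)
vals = vals * 73
size = 13 % 73
out = 13
num = num // 73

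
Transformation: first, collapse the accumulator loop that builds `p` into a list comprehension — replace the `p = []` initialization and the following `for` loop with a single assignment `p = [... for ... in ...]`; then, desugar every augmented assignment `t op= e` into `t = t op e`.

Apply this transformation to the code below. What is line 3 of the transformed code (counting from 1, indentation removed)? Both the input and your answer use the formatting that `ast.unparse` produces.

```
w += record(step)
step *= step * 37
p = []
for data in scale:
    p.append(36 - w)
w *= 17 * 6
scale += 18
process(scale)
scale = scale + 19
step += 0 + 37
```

p = [36 - w for data in scale]

Transformed code:
w = w + record(step)
step = step * (step * 37)
p = [36 - w for data in scale]
w = w * (17 * 6)
scale = scale + 18
process(scale)
scale = scale + 19
step = step + (0 + 37)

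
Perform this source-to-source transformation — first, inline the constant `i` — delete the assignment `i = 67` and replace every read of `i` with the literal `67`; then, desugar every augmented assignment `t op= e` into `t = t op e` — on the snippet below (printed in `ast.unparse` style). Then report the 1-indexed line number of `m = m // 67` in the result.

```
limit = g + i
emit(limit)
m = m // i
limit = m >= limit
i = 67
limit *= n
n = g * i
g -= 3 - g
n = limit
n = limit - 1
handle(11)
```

3

Transformed code:
limit = g + 67
emit(limit)
m = m // 67
limit = m >= limit
limit = limit * n
n = g * 67
g = g - (3 - g)
n = limit
n = limit - 1
handle(11)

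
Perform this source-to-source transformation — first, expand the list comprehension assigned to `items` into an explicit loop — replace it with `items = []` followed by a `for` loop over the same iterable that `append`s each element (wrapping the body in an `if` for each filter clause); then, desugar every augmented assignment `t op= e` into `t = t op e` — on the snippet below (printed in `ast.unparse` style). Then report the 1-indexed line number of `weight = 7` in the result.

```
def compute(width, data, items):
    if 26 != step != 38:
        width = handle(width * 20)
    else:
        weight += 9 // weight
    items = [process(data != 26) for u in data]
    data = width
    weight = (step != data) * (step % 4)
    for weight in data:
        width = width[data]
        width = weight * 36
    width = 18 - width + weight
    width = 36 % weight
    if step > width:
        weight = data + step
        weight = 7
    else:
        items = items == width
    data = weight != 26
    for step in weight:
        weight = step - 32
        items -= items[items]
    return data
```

Transformed code:
def compute(width, data, items):
    if 26 != step != 38:
        width = handle(width * 20)
    else:
        weight = weight + 9 // weight
    items = []
    for u in data:
        items.append(process(data != 26))
    data = width
    weight = (step != data) * (step % 4)
    for weight in data:
        width = width[data]
        width = weight * 36
    width = 18 - width + weight
    width = 36 % weight
    if step > width:
        weight = data + step
        weight = 7
    else:
        items = items == width
    data = weight != 26
    for step in weight:
        weight = step - 32
        items = items - items[items]
    return data

18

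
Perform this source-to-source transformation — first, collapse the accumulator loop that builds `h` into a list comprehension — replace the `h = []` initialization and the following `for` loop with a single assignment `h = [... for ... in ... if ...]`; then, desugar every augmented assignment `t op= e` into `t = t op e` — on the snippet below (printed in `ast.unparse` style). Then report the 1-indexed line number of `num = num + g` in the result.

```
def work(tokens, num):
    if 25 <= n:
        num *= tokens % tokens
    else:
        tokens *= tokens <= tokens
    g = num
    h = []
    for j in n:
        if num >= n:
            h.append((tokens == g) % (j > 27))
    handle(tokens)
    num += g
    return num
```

9

Transformed code:
def work(tokens, num):
    if 25 <= n:
        num = num * (tokens % tokens)
    else:
        tokens = tokens * (tokens <= tokens)
    g = num
    h = [(tokens == g) % (j > 27) for j in n if num >= n]
    handle(tokens)
    num = num + g
    return num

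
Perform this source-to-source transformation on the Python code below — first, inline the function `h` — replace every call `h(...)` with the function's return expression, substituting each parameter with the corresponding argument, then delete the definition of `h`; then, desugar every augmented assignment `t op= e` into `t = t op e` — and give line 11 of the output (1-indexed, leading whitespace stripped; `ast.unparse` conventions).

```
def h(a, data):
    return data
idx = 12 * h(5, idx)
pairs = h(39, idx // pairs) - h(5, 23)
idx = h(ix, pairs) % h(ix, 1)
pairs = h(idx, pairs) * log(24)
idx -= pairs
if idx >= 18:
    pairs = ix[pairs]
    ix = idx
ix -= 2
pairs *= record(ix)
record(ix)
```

record(ix)

Transformed code:
idx = 12 * idx
pairs = idx // pairs - 23
idx = pairs % 1
pairs = pairs * log(24)
idx = idx - pairs
if idx >= 18:
    pairs = ix[pairs]
    ix = idx
ix = ix - 2
pairs = pairs * record(ix)
record(ix)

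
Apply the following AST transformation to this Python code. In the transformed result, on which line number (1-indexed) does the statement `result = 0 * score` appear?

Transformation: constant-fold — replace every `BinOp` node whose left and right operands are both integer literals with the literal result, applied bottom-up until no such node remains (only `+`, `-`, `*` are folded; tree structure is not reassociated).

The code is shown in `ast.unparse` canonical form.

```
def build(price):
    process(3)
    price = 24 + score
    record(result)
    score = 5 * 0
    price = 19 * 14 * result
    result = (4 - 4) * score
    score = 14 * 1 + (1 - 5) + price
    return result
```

Transformed code:
def build(price):
    process(3)
    price = 24 + score
    record(result)
    score = 0
    price = 266 * result
    result = 0 * score
    score = 10 + price
    return result

7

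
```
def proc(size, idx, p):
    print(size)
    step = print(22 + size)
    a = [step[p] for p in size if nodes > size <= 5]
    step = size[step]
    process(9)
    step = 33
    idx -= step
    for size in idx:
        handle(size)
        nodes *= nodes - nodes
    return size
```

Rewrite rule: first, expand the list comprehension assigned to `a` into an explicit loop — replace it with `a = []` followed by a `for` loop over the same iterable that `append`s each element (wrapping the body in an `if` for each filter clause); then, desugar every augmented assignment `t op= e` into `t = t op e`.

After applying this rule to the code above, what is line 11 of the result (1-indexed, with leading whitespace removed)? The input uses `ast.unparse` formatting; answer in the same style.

idx = idx - step

Transformed code:
def proc(size, idx, p):
    print(size)
    step = print(22 + size)
    a = []
    for p in size:
        if nodes > size <= 5:
            a.append(step[p])
    step = size[step]
    process(9)
    step = 33
    idx = idx - step
    for size in idx:
        handle(size)
        nodes = nodes * (nodes - nodes)
    return size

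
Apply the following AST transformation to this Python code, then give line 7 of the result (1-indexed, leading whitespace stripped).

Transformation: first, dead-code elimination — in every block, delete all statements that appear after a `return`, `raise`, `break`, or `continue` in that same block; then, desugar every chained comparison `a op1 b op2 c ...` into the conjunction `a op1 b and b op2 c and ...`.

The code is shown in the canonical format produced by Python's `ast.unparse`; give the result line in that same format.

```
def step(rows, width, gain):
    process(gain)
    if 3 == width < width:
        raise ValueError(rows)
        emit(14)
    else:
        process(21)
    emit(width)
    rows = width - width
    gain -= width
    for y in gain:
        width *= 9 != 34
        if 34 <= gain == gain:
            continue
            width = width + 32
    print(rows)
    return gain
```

emit(width)

Transformed code:
def step(rows, width, gain):
    process(gain)
    if 3 == width and width < width:
        raise ValueError(rows)
    else:
        process(21)
    emit(width)
    rows = width - width
    gain -= width
    for y in gain:
        width *= 9 != 34
        if 34 <= gain and gain == gain:
            continue
    print(rows)
    return gain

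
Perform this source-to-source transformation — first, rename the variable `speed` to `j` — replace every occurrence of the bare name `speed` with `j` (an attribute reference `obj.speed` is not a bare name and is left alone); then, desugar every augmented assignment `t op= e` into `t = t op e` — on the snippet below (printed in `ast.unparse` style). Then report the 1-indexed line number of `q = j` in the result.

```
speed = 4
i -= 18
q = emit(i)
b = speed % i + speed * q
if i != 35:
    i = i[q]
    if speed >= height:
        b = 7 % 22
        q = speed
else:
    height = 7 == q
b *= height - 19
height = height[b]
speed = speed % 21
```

Transformed code:
j = 4
i = i - 18
q = emit(i)
b = j % i + j * q
if i != 35:
    i = i[q]
    if j >= height:
        b = 7 % 22
        q = j
else:
    height = 7 == q
b = b * (height - 19)
height = height[b]
j = j % 21

9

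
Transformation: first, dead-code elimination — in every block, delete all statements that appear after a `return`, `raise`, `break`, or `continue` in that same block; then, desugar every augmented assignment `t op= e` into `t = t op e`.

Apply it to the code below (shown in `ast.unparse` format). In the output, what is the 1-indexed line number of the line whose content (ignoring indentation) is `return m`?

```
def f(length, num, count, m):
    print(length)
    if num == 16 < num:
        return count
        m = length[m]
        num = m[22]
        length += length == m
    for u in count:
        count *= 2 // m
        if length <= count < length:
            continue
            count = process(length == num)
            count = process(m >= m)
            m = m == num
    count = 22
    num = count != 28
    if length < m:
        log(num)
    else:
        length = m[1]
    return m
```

15

Transformed code:
def f(length, num, count, m):
    print(length)
    if num == 16 < num:
        return count
    for u in count:
        count = count * (2 // m)
        if length <= count < length:
            continue
    count = 22
    num = count != 28
    if length < m:
        log(num)
    else:
        length = m[1]
    return m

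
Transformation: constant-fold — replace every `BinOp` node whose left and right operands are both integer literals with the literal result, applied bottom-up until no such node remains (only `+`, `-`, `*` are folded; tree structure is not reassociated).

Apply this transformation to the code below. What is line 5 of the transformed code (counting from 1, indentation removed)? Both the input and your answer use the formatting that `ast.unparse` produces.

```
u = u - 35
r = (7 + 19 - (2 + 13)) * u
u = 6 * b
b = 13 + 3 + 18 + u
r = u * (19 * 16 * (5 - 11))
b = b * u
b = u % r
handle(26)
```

Transformed code:
u = u - 35
r = 11 * u
u = 6 * b
b = 34 + u
r = u * -1824
b = b * u
b = u % r
handle(26)

r = u * -1824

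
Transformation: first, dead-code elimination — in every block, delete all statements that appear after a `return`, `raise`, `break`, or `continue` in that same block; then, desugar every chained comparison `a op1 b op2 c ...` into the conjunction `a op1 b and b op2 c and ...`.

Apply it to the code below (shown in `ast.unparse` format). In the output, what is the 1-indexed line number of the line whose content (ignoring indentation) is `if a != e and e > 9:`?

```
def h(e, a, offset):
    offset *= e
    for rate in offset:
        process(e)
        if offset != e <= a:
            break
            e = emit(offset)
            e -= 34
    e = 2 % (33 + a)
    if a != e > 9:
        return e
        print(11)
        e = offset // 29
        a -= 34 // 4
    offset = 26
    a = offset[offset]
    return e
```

8

Transformed code:
def h(e, a, offset):
    offset *= e
    for rate in offset:
        process(e)
        if offset != e and e <= a:
            break
    e = 2 % (33 + a)
    if a != e and e > 9:
        return e
    offset = 26
    a = offset[offset]
    return e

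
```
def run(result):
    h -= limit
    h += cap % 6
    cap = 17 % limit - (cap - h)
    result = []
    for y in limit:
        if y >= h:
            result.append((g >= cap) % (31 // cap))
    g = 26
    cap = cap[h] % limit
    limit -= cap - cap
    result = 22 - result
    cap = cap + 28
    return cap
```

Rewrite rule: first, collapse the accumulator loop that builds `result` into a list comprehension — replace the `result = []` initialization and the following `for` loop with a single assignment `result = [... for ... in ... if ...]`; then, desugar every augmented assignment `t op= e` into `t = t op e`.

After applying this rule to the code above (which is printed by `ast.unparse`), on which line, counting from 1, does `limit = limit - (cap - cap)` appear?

8

Transformed code:
def run(result):
    h = h - limit
    h = h + cap % 6
    cap = 17 % limit - (cap - h)
    result = [(g >= cap) % (31 // cap) for y in limit if y >= h]
    g = 26
    cap = cap[h] % limit
    limit = limit - (cap - cap)
    result = 22 - result
    cap = cap + 28
    return cap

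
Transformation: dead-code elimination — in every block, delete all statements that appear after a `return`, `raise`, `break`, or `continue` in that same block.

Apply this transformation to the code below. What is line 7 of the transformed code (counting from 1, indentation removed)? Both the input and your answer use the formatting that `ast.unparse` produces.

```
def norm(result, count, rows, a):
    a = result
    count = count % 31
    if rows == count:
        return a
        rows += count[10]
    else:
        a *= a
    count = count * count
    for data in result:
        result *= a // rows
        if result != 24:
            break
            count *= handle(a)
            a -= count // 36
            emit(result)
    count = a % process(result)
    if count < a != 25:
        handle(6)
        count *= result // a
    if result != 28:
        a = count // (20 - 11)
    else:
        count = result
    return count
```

Transformed code:
def norm(result, count, rows, a):
    a = result
    count = count % 31
    if rows == count:
        return a
    else:
        a *= a
    count = count * count
    for data in result:
        result *= a // rows
        if result != 24:
            break
    count = a % process(result)
    if count < a != 25:
        handle(6)
        count *= result // a
    if result != 28:
        a = count // (20 - 11)
    else:
        count = result
    return count

a *= a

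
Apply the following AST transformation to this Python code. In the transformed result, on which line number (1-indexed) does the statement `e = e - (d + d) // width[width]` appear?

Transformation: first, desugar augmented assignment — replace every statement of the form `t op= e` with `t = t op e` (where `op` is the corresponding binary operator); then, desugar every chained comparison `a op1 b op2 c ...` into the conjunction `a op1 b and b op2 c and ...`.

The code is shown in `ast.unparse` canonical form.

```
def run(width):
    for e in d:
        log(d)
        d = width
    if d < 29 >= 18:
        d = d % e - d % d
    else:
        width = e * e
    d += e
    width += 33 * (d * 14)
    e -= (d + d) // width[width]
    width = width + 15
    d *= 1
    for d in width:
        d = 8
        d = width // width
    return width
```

11

Transformed code:
def run(width):
    for e in d:
        log(d)
        d = width
    if d < 29 and 29 >= 18:
        d = d % e - d % d
    else:
        width = e * e
    d = d + e
    width = width + 33 * (d * 14)
    e = e - (d + d) // width[width]
    width = width + 15
    d = d * 1
    for d in width:
        d = 8
        d = width // width
    return width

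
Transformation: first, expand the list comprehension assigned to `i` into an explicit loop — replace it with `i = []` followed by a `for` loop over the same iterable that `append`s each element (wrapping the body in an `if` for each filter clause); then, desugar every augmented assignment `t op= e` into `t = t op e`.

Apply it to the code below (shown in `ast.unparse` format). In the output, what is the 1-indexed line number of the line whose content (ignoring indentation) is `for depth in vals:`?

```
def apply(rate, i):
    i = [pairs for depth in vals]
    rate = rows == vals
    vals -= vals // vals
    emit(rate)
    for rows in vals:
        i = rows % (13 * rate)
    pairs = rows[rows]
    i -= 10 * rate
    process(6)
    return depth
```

3

Transformed code:
def apply(rate, i):
    i = []
    for depth in vals:
        i.append(pairs)
    rate = rows == vals
    vals = vals - vals // vals
    emit(rate)
    for rows in vals:
        i = rows % (13 * rate)
    pairs = rows[rows]
    i = i - 10 * rate
    process(6)
    return depth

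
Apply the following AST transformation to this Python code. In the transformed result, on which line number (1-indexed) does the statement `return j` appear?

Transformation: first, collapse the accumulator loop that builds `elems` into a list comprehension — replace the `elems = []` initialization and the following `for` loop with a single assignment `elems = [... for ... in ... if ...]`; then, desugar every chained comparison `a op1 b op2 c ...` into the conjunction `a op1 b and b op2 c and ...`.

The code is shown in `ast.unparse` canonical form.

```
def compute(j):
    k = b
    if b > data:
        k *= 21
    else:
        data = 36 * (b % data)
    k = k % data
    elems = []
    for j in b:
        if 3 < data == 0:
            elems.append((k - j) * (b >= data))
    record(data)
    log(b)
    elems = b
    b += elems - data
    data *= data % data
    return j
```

Transformed code:
def compute(j):
    k = b
    if b > data:
        k *= 21
    else:
        data = 36 * (b % data)
    k = k % data
    elems = [(k - j) * (b >= data) for j in b if 3 < data and data == 0]
    record(data)
    log(b)
    elems = b
    b += elems - data
    data *= data % data
    return j

14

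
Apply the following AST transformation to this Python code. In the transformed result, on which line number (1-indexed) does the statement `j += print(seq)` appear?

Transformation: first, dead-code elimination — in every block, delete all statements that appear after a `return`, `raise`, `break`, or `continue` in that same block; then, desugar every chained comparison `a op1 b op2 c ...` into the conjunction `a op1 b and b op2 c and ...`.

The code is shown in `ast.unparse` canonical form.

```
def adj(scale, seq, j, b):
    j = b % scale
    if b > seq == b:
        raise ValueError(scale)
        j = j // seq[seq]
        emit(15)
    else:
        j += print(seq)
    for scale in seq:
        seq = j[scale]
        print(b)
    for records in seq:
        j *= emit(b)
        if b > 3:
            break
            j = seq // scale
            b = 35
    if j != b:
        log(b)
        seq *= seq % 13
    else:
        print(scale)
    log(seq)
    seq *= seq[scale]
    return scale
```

6

Transformed code:
def adj(scale, seq, j, b):
    j = b % scale
    if b > seq and seq == b:
        raise ValueError(scale)
    else:
        j += print(seq)
    for scale in seq:
        seq = j[scale]
        print(b)
    for records in seq:
        j *= emit(b)
        if b > 3:
            break
    if j != b:
        log(b)
        seq *= seq % 13
    else:
        print(scale)
    log(seq)
    seq *= seq[scale]
    return scale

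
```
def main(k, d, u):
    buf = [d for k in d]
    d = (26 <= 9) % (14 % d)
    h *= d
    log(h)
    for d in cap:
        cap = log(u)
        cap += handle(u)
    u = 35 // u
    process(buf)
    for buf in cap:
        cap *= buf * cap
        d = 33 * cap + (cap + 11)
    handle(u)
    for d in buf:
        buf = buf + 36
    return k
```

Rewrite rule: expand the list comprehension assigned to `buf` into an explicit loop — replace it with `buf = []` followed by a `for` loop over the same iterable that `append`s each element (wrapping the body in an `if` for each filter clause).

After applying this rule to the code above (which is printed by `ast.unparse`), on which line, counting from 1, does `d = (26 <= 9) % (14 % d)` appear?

Transformed code:
def main(k, d, u):
    buf = []
    for k in d:
        buf.append(d)
    d = (26 <= 9) % (14 % d)
    h *= d
    log(h)
    for d in cap:
        cap = log(u)
        cap += handle(u)
    u = 35 // u
    process(buf)
    for buf in cap:
        cap *= buf * cap
        d = 33 * cap + (cap + 11)
    handle(u)
    for d in buf:
        buf = buf + 36
    return k

5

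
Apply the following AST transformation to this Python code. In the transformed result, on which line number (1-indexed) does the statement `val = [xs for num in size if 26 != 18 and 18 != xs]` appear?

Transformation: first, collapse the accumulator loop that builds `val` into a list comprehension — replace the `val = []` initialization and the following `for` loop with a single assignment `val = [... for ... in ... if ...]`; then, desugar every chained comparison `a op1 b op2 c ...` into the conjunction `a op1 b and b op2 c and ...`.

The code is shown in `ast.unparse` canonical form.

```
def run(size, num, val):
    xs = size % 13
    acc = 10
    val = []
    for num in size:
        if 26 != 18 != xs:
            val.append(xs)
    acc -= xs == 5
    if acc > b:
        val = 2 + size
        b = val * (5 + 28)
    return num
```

Transformed code:
def run(size, num, val):
    xs = size % 13
    acc = 10
    val = [xs for num in size if 26 != 18 and 18 != xs]
    acc -= xs == 5
    if acc > b:
        val = 2 + size
        b = val * (5 + 28)
    return num

4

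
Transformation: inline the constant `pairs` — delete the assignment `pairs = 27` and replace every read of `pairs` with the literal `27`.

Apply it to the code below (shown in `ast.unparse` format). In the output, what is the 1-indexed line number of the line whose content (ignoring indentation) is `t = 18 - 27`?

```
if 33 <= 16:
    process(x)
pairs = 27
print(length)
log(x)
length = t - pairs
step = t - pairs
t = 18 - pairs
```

7

Transformed code:
if 33 <= 16:
    process(x)
print(length)
log(x)
length = t - 27
step = t - 27
t = 18 - 27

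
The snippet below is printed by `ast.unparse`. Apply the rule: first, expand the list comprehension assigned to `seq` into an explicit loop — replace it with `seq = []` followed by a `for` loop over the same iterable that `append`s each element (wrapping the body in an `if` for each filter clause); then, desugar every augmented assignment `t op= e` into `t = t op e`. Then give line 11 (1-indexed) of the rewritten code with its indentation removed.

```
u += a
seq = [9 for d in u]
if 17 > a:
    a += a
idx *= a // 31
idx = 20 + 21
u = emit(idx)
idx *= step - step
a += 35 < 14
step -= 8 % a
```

a = a + (35 < 14)

Transformed code:
u = u + a
seq = []
for d in u:
    seq.append(9)
if 17 > a:
    a = a + a
idx = idx * (a // 31)
idx = 20 + 21
u = emit(idx)
idx = idx * (step - step)
a = a + (35 < 14)
step = step - 8 % a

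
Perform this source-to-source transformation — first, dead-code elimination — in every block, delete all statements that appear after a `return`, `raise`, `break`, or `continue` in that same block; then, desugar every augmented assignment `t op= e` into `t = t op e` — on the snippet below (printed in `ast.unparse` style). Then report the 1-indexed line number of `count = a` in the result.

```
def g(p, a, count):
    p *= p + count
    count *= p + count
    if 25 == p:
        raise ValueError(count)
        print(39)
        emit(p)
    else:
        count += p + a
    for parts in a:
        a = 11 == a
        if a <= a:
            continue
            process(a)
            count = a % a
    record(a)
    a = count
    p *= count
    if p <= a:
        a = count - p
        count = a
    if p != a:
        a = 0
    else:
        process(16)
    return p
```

17

Transformed code:
def g(p, a, count):
    p = p * (p + count)
    count = count * (p + count)
    if 25 == p:
        raise ValueError(count)
    else:
        count = count + (p + a)
    for parts in a:
        a = 11 == a
        if a <= a:
            continue
    record(a)
    a = count
    p = p * count
    if p <= a:
        a = count - p
        count = a
    if p != a:
        a = 0
    else:
        process(16)
    return p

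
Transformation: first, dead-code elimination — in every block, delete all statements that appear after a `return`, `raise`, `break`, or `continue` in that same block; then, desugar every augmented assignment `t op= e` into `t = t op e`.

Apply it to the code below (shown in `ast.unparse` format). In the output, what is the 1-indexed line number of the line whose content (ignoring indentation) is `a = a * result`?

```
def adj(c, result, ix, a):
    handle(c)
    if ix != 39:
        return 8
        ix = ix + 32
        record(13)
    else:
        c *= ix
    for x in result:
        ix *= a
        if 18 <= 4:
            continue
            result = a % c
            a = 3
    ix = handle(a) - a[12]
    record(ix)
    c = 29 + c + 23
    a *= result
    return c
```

14

Transformed code:
def adj(c, result, ix, a):
    handle(c)
    if ix != 39:
        return 8
    else:
        c = c * ix
    for x in result:
        ix = ix * a
        if 18 <= 4:
            continue
    ix = handle(a) - a[12]
    record(ix)
    c = 29 + c + 23
    a = a * result
    return c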